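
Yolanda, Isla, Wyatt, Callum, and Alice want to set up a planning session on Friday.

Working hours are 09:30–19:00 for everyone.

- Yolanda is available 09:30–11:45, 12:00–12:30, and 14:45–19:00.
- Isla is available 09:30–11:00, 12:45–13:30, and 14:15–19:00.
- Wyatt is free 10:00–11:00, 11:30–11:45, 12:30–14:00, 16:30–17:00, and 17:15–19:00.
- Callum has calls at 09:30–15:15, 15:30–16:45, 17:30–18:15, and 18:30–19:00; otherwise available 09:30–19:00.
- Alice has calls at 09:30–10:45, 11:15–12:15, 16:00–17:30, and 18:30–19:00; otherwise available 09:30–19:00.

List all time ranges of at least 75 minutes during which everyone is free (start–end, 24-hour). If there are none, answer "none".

Callum free within 09:30–19:00: 15:15–15:30, 16:45–17:30, 18:15–18:30.
Alice free within 09:30–19:00: 10:45–11:15, 12:15–16:00, 17:30–18:30.
Yolanda ∩ Isla: 09:30–11:00, 14:45–19:00.
Yolanda ∩ Isla ∩ Wyatt: 10:00–11:00, 16:30–17:00, 17:15–19:00.
Yolanda ∩ Isla ∩ Wyatt ∩ Callum: 16:45–17:00, 17:15–17:30, 18:15–18:30.
Yolanda ∩ Isla ∩ Wyatt ∩ Callum ∩ Alice: 18:15–18:30.
Windows ≥ 75 min: (none).

none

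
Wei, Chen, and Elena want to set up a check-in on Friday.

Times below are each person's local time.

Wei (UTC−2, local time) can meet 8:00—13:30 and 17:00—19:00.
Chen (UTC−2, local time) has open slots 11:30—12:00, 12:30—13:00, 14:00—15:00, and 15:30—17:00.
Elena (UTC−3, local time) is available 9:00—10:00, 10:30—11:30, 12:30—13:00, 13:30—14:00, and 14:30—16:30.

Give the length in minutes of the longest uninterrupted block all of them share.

30 minutes

Wei → UTC: 10:00–15:30, 19:00–21:00.
Chen → UTC: 13:30–14:00, 14:30–15:00, 16:00–17:00, 17:30–19:00.
Elena → UTC: 12:00–13:00, 13:30–14:30, 15:30–16:00, 16:30–17:00, 17:30–19:30.
Wei ∩ Chen: 13:30–14:00, 14:30–15:00.
Wei ∩ Chen ∩ Elena: 13:30–14:00.
Single common window of 30 minutes.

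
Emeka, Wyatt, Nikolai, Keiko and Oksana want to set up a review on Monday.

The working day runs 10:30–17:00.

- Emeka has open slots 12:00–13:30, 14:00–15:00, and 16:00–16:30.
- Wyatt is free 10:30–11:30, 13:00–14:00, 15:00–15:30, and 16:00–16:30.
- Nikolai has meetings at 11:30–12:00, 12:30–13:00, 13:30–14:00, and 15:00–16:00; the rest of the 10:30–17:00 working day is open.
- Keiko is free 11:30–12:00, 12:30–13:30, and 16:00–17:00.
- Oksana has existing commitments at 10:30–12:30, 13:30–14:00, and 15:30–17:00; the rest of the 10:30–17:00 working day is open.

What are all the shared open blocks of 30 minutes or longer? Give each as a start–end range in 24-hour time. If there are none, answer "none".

Nikolai free within 10:30–17:00: 10:30–11:30, 12:00–12:30, 13:00–13:30, 14:00–15:00, 16:00–17:00.
Oksana free within 10:30–17:00: 12:30–13:30, 14:00–15:30.
Emeka ∩ Wyatt: 13:00–13:30, 16:00–16:30.
Emeka ∩ Wyatt ∩ Nikolai: 13:00–13:30, 16:00–16:30.
Emeka ∩ Wyatt ∩ Nikolai ∩ Keiko: 13:00–13:30, 16:00–16:30.
Emeka ∩ Wyatt ∩ Nikolai ∩ Keiko ∩ Oksana: 13:00–13:30.
Windows ≥ 30 min: 13:00–13:30.

13:00–13:30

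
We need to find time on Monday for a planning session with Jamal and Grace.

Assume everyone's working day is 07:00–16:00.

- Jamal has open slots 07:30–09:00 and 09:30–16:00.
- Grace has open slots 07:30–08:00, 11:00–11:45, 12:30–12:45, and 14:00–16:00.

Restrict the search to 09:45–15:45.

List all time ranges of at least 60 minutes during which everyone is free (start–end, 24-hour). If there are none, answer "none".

Jamal ∩ Grace: 07:30–08:00, 11:00–11:45, 12:30–12:45, 14:00–16:00.
Restricted to 09:45–15:45: 11:00–11:45, 12:30–12:45, 14:00–15:45.
Windows ≥ 60 min: 14:00–15:45.

14:00–15:45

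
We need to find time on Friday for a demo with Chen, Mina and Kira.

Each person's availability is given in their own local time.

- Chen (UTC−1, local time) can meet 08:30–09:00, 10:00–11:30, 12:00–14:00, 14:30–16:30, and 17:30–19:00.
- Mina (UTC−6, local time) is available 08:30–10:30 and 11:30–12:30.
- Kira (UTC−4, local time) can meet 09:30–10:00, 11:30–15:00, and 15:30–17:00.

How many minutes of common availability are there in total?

60 minutes

Chen → UTC: 09:30–10:00, 11:00–12:30, 13:00–15:00, 15:30–17:30, 18:30–20:00.
Mina → UTC: 14:30–16:30, 17:30–18:30.
Kira → UTC: 13:30–14:00, 15:30–19:00, 19:30–21:00.
Chen ∩ Mina: 14:30–15:00, 15:30–16:30.
Chen ∩ Mina ∩ Kira: 15:30–16:30.
Total common minutes: 60.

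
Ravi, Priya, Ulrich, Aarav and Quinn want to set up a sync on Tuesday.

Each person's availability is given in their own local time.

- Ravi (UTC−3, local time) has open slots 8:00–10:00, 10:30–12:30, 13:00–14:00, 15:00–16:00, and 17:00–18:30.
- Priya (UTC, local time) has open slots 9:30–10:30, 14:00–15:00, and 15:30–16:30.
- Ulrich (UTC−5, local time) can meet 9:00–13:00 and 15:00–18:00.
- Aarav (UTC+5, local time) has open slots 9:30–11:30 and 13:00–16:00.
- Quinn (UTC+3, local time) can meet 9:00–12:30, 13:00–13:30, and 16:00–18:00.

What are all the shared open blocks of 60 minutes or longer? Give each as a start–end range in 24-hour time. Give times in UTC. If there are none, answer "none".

none

Ravi → UTC: 11:00–13:00, 13:30–15:30, 16:00–17:00, 18:00–19:00, 20:00–21:30.
Priya → UTC: 09:30–10:30, 14:00–15:00, 15:30–16:30.
Ulrich → UTC: 14:00–18:00, 20:00–23:00.
Aarav → UTC: 04:30–06:30, 08:00–11:00.
Quinn → UTC: 06:00–09:30, 10:00–10:30, 13:00–15:00.
Ravi ∩ Priya: 14:00–15:00, 16:00–16:30.
Ravi ∩ Priya ∩ Ulrich: 14:00–15:00, 16:00–16:30.
Ravi ∩ Priya ∩ Ulrich ∩ Aarav: (none).
Ravi ∩ Priya ∩ Ulrich ∩ Aarav ∩ Quinn: (none).
Windows ≥ 60 min: (none).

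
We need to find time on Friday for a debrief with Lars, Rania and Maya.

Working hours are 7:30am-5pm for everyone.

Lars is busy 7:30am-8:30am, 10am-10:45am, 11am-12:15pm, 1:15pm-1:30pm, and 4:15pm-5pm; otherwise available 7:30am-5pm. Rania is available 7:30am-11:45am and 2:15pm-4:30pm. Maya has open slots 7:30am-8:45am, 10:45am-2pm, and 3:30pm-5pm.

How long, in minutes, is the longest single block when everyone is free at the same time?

45 minutes

Lars free within 07:30–17:00: 08:30–10:00, 10:45–11:00, 12:15–13:15, 13:30–16:15.
Lars ∩ Rania: 08:30–10:00, 10:45–11:00, 14:15–16:15.
Lars ∩ Rania ∩ Maya: 08:30–08:45, 10:45–11:00, 15:30–16:15.
Common window lengths: 15, 15, 45 min; longest is 45.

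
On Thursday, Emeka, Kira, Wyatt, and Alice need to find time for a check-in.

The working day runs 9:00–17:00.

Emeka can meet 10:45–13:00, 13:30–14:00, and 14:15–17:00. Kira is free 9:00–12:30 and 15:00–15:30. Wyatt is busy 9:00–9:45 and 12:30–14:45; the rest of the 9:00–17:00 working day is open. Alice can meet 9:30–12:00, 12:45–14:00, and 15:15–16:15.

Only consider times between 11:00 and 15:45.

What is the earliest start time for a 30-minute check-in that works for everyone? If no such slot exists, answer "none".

11:00

Wyatt free within 09:00–17:00: 09:45–12:30, 14:45–17:00.
Emeka ∩ Kira: 10:45–12:30, 15:00–15:30.
Emeka ∩ Kira ∩ Wyatt: 10:45–12:30, 15:00–15:30.
Emeka ∩ Kira ∩ Wyatt ∩ Alice: 10:45–12:00, 15:15–15:30.
Restricted to 11:00–15:45: 11:00–12:00, 15:15–15:30.
Windows ≥ 30 min: 11:00–12:00.
Earliest such window starts at 11:00.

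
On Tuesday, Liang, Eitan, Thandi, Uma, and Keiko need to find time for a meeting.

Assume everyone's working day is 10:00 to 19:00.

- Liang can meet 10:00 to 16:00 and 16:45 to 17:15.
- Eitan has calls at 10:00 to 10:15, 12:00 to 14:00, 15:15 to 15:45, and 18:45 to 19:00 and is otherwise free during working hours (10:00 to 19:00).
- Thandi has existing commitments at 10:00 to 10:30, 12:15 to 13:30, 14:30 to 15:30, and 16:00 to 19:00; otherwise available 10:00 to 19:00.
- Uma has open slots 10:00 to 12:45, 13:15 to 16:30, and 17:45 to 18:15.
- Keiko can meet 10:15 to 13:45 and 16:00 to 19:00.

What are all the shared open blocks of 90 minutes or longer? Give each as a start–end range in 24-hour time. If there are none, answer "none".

10:30–12:00

Eitan free within 10:00–19:00: 10:15–12:00, 14:00–15:15, 15:45–18:45.
Thandi free within 10:00–19:00: 10:30–12:15, 13:30–14:30, 15:30–16:00.
Liang ∩ Eitan: 10:15–12:00, 14:00–15:15, 15:45–16:00, 16:45–17:15.
Liang ∩ Eitan ∩ Thandi: 10:30–12:00, 14:00–14:30, 15:45–16:00.
Liang ∩ Eitan ∩ Thandi ∩ Uma: 10:30–12:00, 14:00–14:30, 15:45–16:00.
Liang ∩ Eitan ∩ Thandi ∩ Uma ∩ Keiko: 10:30–12:00.
Windows ≥ 90 min: 10:30–12:00.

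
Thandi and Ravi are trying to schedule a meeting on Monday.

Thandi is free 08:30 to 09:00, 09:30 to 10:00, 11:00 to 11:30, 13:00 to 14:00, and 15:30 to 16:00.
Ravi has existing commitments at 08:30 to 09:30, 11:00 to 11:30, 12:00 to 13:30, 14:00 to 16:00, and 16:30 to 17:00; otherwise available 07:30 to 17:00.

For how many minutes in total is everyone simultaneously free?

Ravi free within 07:30–17:00: 07:30–08:30, 09:30–11:00, 11:30–12:00, 13:30–14:00, 16:00–16:30.
Thandi ∩ Ravi: 09:30–10:00, 13:30–14:00.
Total common minutes: 30 + 30 = 60.

60 minutes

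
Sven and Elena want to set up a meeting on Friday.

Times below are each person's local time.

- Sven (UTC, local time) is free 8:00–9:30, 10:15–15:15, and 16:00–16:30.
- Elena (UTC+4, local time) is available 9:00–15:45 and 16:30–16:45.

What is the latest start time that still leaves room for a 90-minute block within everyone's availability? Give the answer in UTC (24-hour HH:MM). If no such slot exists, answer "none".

10:15

Sven → UTC: 08:00–09:30, 10:15–15:15, 16:00–16:30.
Elena → UTC: 05:00–11:45, 12:30–12:45.
Sven ∩ Elena: 08:00–09:30, 10:15–11:45, 12:30–12:45.
Windows ≥ 90 min: 08:00–09:30, 10:15–11:45.
Latest start in the last window 10:15–11:45 is 11:45 − 90 min = 10:15.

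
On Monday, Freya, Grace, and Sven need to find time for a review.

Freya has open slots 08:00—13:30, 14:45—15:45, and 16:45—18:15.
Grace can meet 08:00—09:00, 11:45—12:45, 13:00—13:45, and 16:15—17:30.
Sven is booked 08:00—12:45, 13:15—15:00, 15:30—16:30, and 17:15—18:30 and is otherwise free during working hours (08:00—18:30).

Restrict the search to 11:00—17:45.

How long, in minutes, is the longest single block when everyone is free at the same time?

Sven free within 08:00–18:30: 12:45–13:15, 15:00–15:30, 16:30–17:15.
Freya ∩ Grace: 08:00–09:00, 11:45–12:45, 13:00–13:30, 16:45–17:30.
Freya ∩ Grace ∩ Sven: 13:00–13:15, 16:45–17:15.
Restricted to 11:00–17:45: 13:00–13:15, 16:45–17:15.
Common window lengths: 15, 30 min; longest is 30.

30 minutes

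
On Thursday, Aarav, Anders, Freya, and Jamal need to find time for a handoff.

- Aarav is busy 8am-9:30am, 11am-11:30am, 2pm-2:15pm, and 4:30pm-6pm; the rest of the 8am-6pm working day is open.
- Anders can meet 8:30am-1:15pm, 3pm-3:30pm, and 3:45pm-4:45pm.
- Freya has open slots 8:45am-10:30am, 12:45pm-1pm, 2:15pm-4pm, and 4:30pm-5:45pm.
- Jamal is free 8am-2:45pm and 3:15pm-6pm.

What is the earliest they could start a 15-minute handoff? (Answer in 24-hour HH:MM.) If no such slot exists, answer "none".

Aarav free within 08:00–18:00: 09:30–11:00, 11:30–14:00, 14:15–16:30.
Aarav ∩ Anders: 09:30–11:00, 11:30–13:15, 15:00–15:30, 15:45–16:30.
Aarav ∩ Anders ∩ Freya: 09:30–10:30, 12:45–13:00, 15:00–15:30, 15:45–16:00.
Aarav ∩ Anders ∩ Freya ∩ Jamal: 09:30–10:30, 12:45–13:00, 15:15–15:30, 15:45–16:00.
Windows ≥ 15 min: 09:30–10:30, 12:45–13:00, 15:15–15:30, 15:45–16:00.
Earliest such window starts at 09:30.

09:30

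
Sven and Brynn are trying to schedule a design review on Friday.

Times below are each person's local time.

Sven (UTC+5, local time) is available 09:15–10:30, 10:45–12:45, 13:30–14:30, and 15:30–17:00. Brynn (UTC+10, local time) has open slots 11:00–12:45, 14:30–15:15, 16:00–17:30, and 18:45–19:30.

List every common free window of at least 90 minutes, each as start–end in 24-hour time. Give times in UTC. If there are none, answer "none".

06:00–07:30

Sven → UTC: 04:15–05:30, 05:45–07:45, 08:30–09:30, 10:30–12:00.
Brynn → UTC: 01:00–02:45, 04:30–05:15, 06:00–07:30, 08:45–09:30.
Sven ∩ Brynn: 04:30–05:15, 06:00–07:30, 08:45–09:30.
Windows ≥ 90 min: 06:00–07:30.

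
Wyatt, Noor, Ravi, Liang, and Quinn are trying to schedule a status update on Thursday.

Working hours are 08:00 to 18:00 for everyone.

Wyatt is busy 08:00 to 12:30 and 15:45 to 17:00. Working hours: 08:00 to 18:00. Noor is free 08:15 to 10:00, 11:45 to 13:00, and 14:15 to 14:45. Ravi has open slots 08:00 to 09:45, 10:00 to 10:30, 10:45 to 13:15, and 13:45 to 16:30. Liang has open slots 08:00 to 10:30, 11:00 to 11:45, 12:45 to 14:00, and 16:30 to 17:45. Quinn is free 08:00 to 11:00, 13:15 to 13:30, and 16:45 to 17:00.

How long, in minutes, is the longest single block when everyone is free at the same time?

Wyatt free within 08:00–18:00: 12:30–15:45, 17:00–18:00.
Wyatt ∩ Noor: 12:30–13:00, 14:15–14:45.
Wyatt ∩ Noor ∩ Ravi: 12:30–13:00, 14:15–14:45.
Wyatt ∩ Noor ∩ Ravi ∩ Liang: 12:45–13:00.
Wyatt ∩ Noor ∩ Ravi ∩ Liang ∩ Quinn: (none).
No common window.

0 minutes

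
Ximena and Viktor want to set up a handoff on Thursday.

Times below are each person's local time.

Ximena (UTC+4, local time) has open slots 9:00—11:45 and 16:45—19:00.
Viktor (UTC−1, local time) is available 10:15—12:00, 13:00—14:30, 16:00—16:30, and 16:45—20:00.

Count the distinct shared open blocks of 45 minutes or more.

1

Ximena → UTC: 05:00–07:45, 12:45–15:00.
Viktor → UTC: 11:15–13:00, 14:00–15:30, 17:00–17:30, 17:45–21:00.
Ximena ∩ Viktor: 12:45–13:00, 14:00–15:00.
Windows ≥ 45 min: 14:00–15:00.
That's 1 window.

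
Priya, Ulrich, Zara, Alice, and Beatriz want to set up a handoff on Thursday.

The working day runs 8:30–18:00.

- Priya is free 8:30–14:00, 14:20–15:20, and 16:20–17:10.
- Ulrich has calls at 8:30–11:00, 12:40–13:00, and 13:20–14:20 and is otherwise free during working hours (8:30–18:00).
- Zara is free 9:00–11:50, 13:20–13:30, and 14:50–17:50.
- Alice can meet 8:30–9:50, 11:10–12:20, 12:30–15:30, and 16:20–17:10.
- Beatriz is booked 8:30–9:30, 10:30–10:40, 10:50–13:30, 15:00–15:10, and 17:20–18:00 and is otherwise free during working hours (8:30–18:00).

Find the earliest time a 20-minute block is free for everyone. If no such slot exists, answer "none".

Ulrich free within 08:30–18:00: 11:00–12:40, 13:00–13:20, 14:20–18:00.
Beatriz free within 08:30–18:00: 09:30–10:30, 10:40–10:50, 13:30–15:00, 15:10–17:20.
Priya ∩ Ulrich: 11:00–12:40, 13:00–13:20, 14:20–15:20, 16:20–17:10.
Priya ∩ Ulrich ∩ Zara: 11:00–11:50, 14:50–15:20, 16:20–17:10.
Priya ∩ Ulrich ∩ Zara ∩ Alice: 11:10–11:50, 14:50–15:20, 16:20–17:10.
Priya ∩ Ulrich ∩ Zara ∩ Alice ∩ Beatriz: 14:50–15:00, 15:10–15:20, 16:20–17:10.
Windows ≥ 20 min: 16:20–17:10.
Earliest such window starts at 16:20.

16:20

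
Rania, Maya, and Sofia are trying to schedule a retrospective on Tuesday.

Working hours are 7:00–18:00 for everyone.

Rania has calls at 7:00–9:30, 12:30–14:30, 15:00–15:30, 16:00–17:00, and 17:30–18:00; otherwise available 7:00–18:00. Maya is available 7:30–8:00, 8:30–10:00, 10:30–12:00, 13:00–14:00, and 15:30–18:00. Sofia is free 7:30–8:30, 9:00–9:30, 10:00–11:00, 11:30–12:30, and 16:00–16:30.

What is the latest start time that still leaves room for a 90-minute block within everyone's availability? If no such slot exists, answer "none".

Rania free within 07:00–18:00: 09:30–12:30, 14:30–15:00, 15:30–16:00, 17:00–17:30.
Rania ∩ Maya: 09:30–10:00, 10:30–12:00, 15:30–16:00, 17:00–17:30.
Rania ∩ Maya ∩ Sofia: 10:30–11:00, 11:30–12:00.
Windows ≥ 90 min: (none).

none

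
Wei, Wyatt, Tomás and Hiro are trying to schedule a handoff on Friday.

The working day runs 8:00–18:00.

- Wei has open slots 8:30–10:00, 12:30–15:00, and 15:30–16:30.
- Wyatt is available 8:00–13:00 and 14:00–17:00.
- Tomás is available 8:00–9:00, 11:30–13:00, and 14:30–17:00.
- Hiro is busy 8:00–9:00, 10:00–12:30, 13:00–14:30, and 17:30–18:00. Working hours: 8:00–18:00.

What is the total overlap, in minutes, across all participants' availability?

Hiro free within 08:00–18:00: 09:00–10:00, 12:30–13:00, 14:30–17:30.
Wei ∩ Wyatt: 08:30–10:00, 12:30–13:00, 14:00–15:00, 15:30–16:30.
Wei ∩ Wyatt ∩ Tomás: 08:30–09:00, 12:30–13:00, 14:30–15:00, 15:30–16:30.
Wei ∩ Wyatt ∩ Tomás ∩ Hiro: 12:30–13:00, 14:30–15:00, 15:30–16:30.
Total common minutes: 30 + 30 + 60 = 120.

120 minutes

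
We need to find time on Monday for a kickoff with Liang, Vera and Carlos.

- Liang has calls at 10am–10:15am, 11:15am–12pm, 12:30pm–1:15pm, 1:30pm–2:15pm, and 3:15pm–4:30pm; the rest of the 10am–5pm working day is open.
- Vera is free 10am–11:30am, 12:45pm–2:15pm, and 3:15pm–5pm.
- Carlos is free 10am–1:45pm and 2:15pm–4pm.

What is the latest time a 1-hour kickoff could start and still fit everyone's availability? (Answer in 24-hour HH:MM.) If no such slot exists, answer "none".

10:15

Liang free within 10:00–17:00: 10:15–11:15, 12:00–12:30, 13:15–13:30, 14:15–15:15, 16:30–17:00.
Liang ∩ Vera: 10:15–11:15, 13:15–13:30, 16:30–17:00.
Liang ∩ Vera ∩ Carlos: 10:15–11:15, 13:15–13:30.
Windows ≥ 60 min: 10:15–11:15.
Latest start in the last window 10:15–11:15 is 11:15 − 60 min = 10:15.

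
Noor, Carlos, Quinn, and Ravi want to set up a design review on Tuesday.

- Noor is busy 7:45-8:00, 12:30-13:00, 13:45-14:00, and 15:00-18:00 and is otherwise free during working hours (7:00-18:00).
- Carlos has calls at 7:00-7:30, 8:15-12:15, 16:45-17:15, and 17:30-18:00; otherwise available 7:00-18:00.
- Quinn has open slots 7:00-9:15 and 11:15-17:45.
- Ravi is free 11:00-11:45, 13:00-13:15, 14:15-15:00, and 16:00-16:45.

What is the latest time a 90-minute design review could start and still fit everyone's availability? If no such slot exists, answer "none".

none

Noor free within 07:00–18:00: 07:00–07:45, 08:00–12:30, 13:00–13:45, 14:00–15:00.
Carlos free within 07:00–18:00: 07:30–08:15, 12:15–16:45, 17:15–17:30.
Noor ∩ Carlos: 07:30–07:45, 08:00–08:15, 12:15–12:30, 13:00–13:45, 14:00–15:00.
Noor ∩ Carlos ∩ Quinn: 07:30–07:45, 08:00–08:15, 12:15–12:30, 13:00–13:45, 14:00–15:00.
Noor ∩ Carlos ∩ Quinn ∩ Ravi: 13:00–13:15, 14:15–15:00.
Windows ≥ 90 min: (none).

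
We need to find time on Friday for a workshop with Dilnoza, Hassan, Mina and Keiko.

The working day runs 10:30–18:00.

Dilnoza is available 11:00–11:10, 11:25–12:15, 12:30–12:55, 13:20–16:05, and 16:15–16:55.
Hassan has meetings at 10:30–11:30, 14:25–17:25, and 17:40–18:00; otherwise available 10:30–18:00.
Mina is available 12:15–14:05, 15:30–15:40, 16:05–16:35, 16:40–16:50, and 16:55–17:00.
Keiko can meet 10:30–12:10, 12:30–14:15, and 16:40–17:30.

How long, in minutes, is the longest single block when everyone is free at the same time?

Hassan free within 10:30–18:00: 11:30–14:25, 17:25–17:40.
Dilnoza ∩ Hassan: 11:30–12:15, 12:30–12:55, 13:20–14:25.
Dilnoza ∩ Hassan ∩ Mina: 12:30–12:55, 13:20–14:05.
Dilnoza ∩ Hassan ∩ Mina ∩ Keiko: 12:30–12:55, 13:20–14:05.
Common window lengths: 25, 45 min; longest is 45.

45 minutes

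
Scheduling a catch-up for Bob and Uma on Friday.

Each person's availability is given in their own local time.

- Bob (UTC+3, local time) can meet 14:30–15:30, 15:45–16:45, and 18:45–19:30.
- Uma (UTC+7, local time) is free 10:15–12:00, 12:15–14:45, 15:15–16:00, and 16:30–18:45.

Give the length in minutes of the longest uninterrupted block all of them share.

Bob → UTC: 11:30–12:30, 12:45–13:45, 15:45–16:30.
Uma → UTC: 03:15–05:00, 05:15–07:45, 08:15–09:00, 09:30–11:45.
Bob ∩ Uma: 11:30–11:45.
Single common window of 15 minutes.

15 minutes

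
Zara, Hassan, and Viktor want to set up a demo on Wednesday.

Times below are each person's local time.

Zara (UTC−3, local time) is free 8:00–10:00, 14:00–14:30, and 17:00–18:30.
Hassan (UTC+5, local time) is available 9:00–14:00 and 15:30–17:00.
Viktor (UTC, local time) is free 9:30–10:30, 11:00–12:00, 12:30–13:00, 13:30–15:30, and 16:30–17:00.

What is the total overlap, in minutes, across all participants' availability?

60 minutes

Zara → UTC: 11:00–13:00, 17:00–17:30, 20:00–21:30.
Hassan → UTC: 04:00–09:00, 10:30–12:00.
Viktor → UTC: 09:30–10:30, 11:00–12:00, 12:30–13:00, 13:30–15:30, 16:30–17:00.
Zara ∩ Hassan: 11:00–12:00.
Zara ∩ Hassan ∩ Viktor: 11:00–12:00.
Total common minutes: 60.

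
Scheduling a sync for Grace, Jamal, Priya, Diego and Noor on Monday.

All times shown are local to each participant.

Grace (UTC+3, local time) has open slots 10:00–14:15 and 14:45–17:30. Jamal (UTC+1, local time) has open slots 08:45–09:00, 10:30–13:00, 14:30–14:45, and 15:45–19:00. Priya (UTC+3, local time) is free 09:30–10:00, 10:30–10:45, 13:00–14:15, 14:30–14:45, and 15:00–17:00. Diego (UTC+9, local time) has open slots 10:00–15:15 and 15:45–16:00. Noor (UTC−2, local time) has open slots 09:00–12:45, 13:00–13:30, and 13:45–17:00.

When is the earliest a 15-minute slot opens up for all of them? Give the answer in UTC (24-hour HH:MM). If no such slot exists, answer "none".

none

Grace → UTC: 07:00–11:15, 11:45–14:30.
Jamal → UTC: 07:45–08:00, 09:30–12:00, 13:30–13:45, 14:45–18:00.
Priya → UTC: 06:30–07:00, 07:30–07:45, 10:00–11:15, 11:30–11:45, 12:00–14:00.
Diego → UTC: 01:00–06:15, 06:45–07:00.
Noor → UTC: 11:00–14:45, 15:00–15:30, 15:45–19:00.
Grace ∩ Jamal: 07:45–08:00, 09:30–11:15, 11:45–12:00, 13:30–13:45.
Grace ∩ Jamal ∩ Priya: 10:00–11:15, 13:30–13:45.
Grace ∩ Jamal ∩ Priya ∩ Diego: (none).
Grace ∩ Jamal ∩ Priya ∩ Diego ∩ Noor: (none).
Windows ≥ 15 min: (none).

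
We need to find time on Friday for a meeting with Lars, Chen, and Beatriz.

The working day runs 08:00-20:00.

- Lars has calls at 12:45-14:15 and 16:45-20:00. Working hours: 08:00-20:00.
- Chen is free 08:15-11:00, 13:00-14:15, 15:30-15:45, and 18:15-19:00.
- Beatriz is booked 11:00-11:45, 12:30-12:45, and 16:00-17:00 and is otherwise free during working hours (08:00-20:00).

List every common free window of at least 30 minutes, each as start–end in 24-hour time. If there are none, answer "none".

Lars free within 08:00–20:00: 08:00–12:45, 14:15–16:45.
Beatriz free within 08:00–20:00: 08:00–11:00, 11:45–12:30, 12:45–16:00, 17:00–20:00.
Lars ∩ Chen: 08:15–11:00, 15:30–15:45.
Lars ∩ Chen ∩ Beatriz: 08:15–11:00, 15:30–15:45.
Windows ≥ 30 min: 08:15–11:00.

08:15–11:00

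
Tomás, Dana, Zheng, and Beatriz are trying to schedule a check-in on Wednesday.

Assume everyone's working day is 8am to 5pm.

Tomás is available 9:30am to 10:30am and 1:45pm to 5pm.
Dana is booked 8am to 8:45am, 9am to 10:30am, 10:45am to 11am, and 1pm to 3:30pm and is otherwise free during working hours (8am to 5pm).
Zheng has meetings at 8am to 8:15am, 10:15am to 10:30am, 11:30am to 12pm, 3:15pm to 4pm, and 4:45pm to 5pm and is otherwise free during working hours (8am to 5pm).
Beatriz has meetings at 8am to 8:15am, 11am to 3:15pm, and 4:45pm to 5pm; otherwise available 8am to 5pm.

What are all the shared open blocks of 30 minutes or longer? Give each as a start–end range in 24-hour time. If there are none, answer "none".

Dana free within 08:00–17:00: 08:45–09:00, 10:30–10:45, 11:00–13:00, 15:30–17:00.
Zheng free within 08:00–17:00: 08:15–10:15, 10:30–11:30, 12:00–15:15, 16:00–16:45.
Beatriz free within 08:00–17:00: 08:15–11:00, 15:15–16:45.
Tomás ∩ Dana: 15:30–17:00.
Tomás ∩ Dana ∩ Zheng: 16:00–16:45.
Tomás ∩ Dana ∩ Zheng ∩ Beatriz: 16:00–16:45.
Windows ≥ 30 min: 16:00–16:45.

16:00–16:45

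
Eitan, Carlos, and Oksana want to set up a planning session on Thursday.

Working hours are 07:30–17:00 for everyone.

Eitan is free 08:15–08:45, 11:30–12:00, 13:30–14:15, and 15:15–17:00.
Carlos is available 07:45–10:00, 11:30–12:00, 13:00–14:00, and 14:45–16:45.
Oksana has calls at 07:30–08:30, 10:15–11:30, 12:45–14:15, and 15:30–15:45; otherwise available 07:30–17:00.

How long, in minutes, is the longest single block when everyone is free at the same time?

60 minutes

Oksana free within 07:30–17:00: 08:30–10:15, 11:30–12:45, 14:15–15:30, 15:45–17:00.
Eitan ∩ Carlos: 08:15–08:45, 11:30–12:00, 13:30–14:00, 15:15–16:45.
Eitan ∩ Carlos ∩ Oksana: 08:30–08:45, 11:30–12:00, 15:15–15:30, 15:45–16:45.
Common window lengths: 15, 30, 15, 60 min; longest is 60.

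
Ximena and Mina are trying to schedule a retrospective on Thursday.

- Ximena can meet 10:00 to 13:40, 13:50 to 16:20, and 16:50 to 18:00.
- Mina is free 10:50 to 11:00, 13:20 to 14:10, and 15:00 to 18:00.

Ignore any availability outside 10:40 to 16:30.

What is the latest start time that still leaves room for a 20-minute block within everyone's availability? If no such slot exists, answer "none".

Ximena ∩ Mina: 10:50–11:00, 13:20–13:40, 13:50–14:10, 15:00–16:20, 16:50–18:00.
Restricted to 10:40–16:30: 10:50–11:00, 13:20–13:40, 13:50–14:10, 15:00–16:20.
Windows ≥ 20 min: 13:20–13:40, 13:50–14:10, 15:00–16:20.
Latest start in the last window 15:00–16:20 is 16:20 − 20 min = 16:00.

16:00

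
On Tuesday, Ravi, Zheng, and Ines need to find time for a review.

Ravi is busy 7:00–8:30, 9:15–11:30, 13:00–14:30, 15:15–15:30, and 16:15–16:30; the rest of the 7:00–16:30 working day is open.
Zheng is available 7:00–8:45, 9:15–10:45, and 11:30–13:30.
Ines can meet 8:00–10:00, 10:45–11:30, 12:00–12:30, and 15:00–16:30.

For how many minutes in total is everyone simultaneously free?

45 minutes

Ravi free within 07:00–16:30: 08:30–09:15, 11:30–13:00, 14:30–15:15, 15:30–16:15.
Ravi ∩ Zheng: 08:30–08:45, 11:30–13:00.
Ravi ∩ Zheng ∩ Ines: 08:30–08:45, 12:00–12:30.
Total common minutes: 15 + 30 = 45.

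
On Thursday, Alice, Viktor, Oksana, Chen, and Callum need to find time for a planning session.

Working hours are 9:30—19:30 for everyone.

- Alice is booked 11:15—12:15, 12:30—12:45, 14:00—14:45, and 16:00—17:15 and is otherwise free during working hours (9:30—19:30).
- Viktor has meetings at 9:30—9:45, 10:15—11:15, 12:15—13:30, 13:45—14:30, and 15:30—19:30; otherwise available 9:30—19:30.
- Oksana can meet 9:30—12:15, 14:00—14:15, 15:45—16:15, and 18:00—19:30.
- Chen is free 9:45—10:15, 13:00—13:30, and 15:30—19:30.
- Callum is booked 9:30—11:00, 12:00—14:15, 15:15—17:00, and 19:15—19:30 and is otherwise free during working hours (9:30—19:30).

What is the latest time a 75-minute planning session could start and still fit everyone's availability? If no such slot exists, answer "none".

none

Alice free within 09:30–19:30: 09:30–11:15, 12:15–12:30, 12:45–14:00, 14:45–16:00, 17:15–19:30.
Viktor free within 09:30–19:30: 09:45–10:15, 11:15–12:15, 13:30–13:45, 14:30–15:30.
Callum free within 09:30–19:30: 11:00–12:00, 14:15–15:15, 17:00–19:15.
Alice ∩ Viktor: 09:45–10:15, 13:30–13:45, 14:45–15:30.
Alice ∩ Viktor ∩ Oksana: 09:45–10:15.
Alice ∩ Viktor ∩ Oksana ∩ Chen: 09:45–10:15.
Alice ∩ Viktor ∩ Oksana ∩ Chen ∩ Callum: (none).
Windows ≥ 75 min: (none).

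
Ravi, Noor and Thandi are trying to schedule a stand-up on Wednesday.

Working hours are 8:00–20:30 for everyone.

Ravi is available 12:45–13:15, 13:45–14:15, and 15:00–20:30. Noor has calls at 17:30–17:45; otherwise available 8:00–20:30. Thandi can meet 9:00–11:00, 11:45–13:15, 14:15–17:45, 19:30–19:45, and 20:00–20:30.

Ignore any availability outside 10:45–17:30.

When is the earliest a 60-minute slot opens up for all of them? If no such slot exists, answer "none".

15:00

Noor free within 08:00–20:30: 08:00–17:30, 17:45–20:30.
Ravi ∩ Noor: 12:45–13:15, 13:45–14:15, 15:00–17:30, 17:45–20:30.
Ravi ∩ Noor ∩ Thandi: 12:45–13:15, 15:00–17:30, 19:30–19:45, 20:00–20:30.
Restricted to 10:45–17:30: 12:45–13:15, 15:00–17:30.
Windows ≥ 60 min: 15:00–17:30.
Earliest such window starts at 15:00.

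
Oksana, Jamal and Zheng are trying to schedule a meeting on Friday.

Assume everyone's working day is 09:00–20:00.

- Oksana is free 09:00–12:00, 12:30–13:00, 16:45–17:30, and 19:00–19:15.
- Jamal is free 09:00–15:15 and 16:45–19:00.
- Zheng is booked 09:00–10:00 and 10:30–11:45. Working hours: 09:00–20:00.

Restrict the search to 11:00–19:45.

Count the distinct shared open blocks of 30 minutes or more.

Zheng free within 09:00–20:00: 10:00–10:30, 11:45–20:00.
Oksana ∩ Jamal: 09:00–12:00, 12:30–13:00, 16:45–17:30.
Oksana ∩ Jamal ∩ Zheng: 10:00–10:30, 11:45–12:00, 12:30–13:00, 16:45–17:30.
Restricted to 11:00–19:45: 11:45–12:00, 12:30–13:00, 16:45–17:30.
Windows ≥ 30 min: 12:30–13:00, 16:45–17:30.
That's 2 windows.

2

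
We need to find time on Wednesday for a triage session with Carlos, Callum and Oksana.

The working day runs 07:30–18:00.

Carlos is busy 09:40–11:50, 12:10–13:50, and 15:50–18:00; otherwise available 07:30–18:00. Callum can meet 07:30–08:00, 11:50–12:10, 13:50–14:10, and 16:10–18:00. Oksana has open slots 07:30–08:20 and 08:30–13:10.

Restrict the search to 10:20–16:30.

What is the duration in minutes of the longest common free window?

20 minutes

Carlos free within 07:30–18:00: 07:30–09:40, 11:50–12:10, 13:50–15:50.
Carlos ∩ Callum: 07:30–08:00, 11:50–12:10, 13:50–14:10.
Carlos ∩ Callum ∩ Oksana: 07:30–08:00, 11:50–12:10.
Restricted to 10:20–16:30: 11:50–12:10.
Single common window of 20 minutes.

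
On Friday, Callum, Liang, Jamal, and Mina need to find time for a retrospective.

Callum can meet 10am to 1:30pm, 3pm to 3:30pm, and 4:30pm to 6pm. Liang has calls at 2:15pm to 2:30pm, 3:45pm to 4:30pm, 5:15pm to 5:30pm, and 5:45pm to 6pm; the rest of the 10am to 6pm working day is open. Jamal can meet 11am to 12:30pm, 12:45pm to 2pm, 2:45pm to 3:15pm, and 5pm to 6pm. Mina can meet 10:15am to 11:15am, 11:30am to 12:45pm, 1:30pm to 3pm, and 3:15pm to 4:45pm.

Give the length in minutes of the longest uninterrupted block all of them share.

60 minutes

Liang free within 10:00–18:00: 10:00–14:15, 14:30–15:45, 16:30–17:15, 17:30–17:45.
Callum ∩ Liang: 10:00–13:30, 15:00–15:30, 16:30–17:15, 17:30–17:45.
Callum ∩ Liang ∩ Jamal: 11:00–12:30, 12:45–13:30, 15:00–15:15, 17:00–17:15, 17:30–17:45.
Callum ∩ Liang ∩ Jamal ∩ Mina: 11:00–11:15, 11:30–12:30.
Common window lengths: 15, 60 min; longest is 60.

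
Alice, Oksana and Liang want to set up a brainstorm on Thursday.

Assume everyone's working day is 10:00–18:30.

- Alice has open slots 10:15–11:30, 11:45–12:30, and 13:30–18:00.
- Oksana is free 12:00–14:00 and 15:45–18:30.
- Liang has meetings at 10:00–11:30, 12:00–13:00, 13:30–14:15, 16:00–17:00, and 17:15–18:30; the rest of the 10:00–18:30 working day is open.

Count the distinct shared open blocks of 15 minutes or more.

2

Liang free within 10:00–18:30: 11:30–12:00, 13:00–13:30, 14:15–16:00, 17:00–17:15.
Alice ∩ Oksana: 12:00–12:30, 13:30–14:00, 15:45–18:00.
Alice ∩ Oksana ∩ Liang: 15:45–16:00, 17:00–17:15.
Windows ≥ 15 min: 15:45–16:00, 17:00–17:15.
That's 2 windows.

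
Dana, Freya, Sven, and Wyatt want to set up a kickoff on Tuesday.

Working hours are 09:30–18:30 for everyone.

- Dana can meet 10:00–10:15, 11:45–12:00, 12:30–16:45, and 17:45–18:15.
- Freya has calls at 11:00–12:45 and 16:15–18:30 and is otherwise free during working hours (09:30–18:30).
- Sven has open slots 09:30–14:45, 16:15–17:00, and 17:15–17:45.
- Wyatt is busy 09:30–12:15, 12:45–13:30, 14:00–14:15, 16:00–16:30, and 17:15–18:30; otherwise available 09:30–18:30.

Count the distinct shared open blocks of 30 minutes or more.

Freya free within 09:30–18:30: 09:30–11:00, 12:45–16:15.
Wyatt free within 09:30–18:30: 12:15–12:45, 13:30–14:00, 14:15–16:00, 16:30–17:15.
Dana ∩ Freya: 10:00–10:15, 12:45–16:15.
Dana ∩ Freya ∩ Sven: 10:00–10:15, 12:45–14:45.
Dana ∩ Freya ∩ Sven ∩ Wyatt: 13:30–14:00, 14:15–14:45.
Windows ≥ 30 min: 13:30–14:00, 14:15–14:45.
That's 2 windows.

2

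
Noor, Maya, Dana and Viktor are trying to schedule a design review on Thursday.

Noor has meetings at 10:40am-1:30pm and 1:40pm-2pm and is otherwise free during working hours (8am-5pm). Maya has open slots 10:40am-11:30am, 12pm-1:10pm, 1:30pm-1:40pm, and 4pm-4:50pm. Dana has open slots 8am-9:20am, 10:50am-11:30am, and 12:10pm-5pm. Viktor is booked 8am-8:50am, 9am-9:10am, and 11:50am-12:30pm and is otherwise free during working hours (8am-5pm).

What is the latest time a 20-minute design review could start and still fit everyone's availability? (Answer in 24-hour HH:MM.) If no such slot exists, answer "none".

16:30

Noor free within 08:00–17:00: 08:00–10:40, 13:30–13:40, 14:00–17:00.
Viktor free within 08:00–17:00: 08:50–09:00, 09:10–11:50, 12:30–17:00.
Noor ∩ Maya: 13:30–13:40, 16:00–16:50.
Noor ∩ Maya ∩ Dana: 13:30–13:40, 16:00–16:50.
Noor ∩ Maya ∩ Dana ∩ Viktor: 13:30–13:40, 16:00–16:50.
Windows ≥ 20 min: 16:00–16:50.
Latest start in the last window 16:00–16:50 is 16:50 − 20 min = 16:30.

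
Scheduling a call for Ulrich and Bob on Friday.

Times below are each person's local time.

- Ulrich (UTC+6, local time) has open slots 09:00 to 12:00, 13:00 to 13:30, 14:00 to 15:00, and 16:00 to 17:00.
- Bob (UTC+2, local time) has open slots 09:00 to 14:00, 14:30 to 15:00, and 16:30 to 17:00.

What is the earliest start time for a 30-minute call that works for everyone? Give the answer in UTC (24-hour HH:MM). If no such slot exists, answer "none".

Ulrich → UTC: 03:00–06:00, 07:00–07:30, 08:00–09:00, 10:00–11:00.
Bob → UTC: 07:00–12:00, 12:30–13:00, 14:30–15:00.
Ulrich ∩ Bob: 07:00–07:30, 08:00–09:00, 10:00–11:00.
Windows ≥ 30 min: 07:00–07:30, 08:00–09:00, 10:00–11:00.
Earliest such window starts at 07:00.

07:00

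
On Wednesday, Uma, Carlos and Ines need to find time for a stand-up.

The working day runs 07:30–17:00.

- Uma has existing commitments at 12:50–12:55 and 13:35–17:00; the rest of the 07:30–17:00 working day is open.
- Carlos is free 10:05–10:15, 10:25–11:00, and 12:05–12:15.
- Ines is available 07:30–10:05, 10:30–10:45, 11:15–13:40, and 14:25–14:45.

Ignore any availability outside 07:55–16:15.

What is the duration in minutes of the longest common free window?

Uma free within 07:30–17:00: 07:30–12:50, 12:55–13:35.
Uma ∩ Carlos: 10:05–10:15, 10:25–11:00, 12:05–12:15.
Uma ∩ Carlos ∩ Ines: 10:30–10:45, 12:05–12:15.
Restricted to 07:55–16:15: 10:30–10:45, 12:05–12:15.
Common window lengths: 15, 10 min; longest is 15.

15 minutes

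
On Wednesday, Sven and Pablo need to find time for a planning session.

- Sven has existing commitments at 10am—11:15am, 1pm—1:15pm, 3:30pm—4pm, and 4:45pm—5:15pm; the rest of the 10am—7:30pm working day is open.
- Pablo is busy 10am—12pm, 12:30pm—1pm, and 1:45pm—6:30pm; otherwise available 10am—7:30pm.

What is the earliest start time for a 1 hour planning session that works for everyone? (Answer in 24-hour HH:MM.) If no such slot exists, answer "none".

Sven free within 10:00–19:30: 11:15–13:00, 13:15–15:30, 16:00–16:45, 17:15–19:30.
Pablo free within 10:00–19:30: 12:00–12:30, 13:00–13:45, 18:30–19:30.
Sven ∩ Pablo: 12:00–12:30, 13:15–13:45, 18:30–19:30.
Windows ≥ 60 min: 18:30–19:30.
Earliest such window starts at 18:30.

18:30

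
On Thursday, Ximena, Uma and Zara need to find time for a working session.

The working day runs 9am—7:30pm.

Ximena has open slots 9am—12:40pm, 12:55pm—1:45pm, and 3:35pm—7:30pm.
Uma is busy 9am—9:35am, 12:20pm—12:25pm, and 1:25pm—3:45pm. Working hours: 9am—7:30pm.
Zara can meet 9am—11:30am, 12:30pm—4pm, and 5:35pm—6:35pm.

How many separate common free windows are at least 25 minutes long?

3

Uma free within 09:00–19:30: 09:35–12:20, 12:25–13:25, 15:45–19:30.
Ximena ∩ Uma: 09:35–12:20, 12:25–12:40, 12:55–13:25, 15:45–19:30.
Ximena ∩ Uma ∩ Zara: 09:35–11:30, 12:30–12:40, 12:55–13:25, 15:45–16:00, 17:35–18:35.
Windows ≥ 25 min: 09:35–11:30, 12:55–13:25, 17:35–18:35.
That's 3 windows.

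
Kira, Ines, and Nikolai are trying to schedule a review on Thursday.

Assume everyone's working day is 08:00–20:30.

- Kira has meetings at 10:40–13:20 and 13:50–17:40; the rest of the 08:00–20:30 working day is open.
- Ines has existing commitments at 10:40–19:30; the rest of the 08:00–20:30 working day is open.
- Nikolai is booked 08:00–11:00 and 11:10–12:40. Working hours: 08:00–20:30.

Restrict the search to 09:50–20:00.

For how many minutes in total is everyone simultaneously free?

Kira free within 08:00–20:30: 08:00–10:40, 13:20–13:50, 17:40–20:30.
Ines free within 08:00–20:30: 08:00–10:40, 19:30–20:30.
Nikolai free within 08:00–20:30: 11:00–11:10, 12:40–20:30.
Kira ∩ Ines: 08:00–10:40, 19:30–20:30.
Kira ∩ Ines ∩ Nikolai: 19:30–20:30.
Restricted to 09:50–20:00: 19:30–20:00.
Total common minutes: 30.

30 minutes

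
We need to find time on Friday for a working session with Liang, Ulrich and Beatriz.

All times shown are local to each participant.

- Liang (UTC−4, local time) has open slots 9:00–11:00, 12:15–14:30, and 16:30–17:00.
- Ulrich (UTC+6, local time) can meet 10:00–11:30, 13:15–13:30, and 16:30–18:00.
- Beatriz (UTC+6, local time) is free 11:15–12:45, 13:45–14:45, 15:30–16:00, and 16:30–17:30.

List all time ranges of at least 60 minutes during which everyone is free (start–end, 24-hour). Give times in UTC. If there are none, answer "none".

none

Liang → UTC: 13:00–15:00, 16:15–18:30, 20:30–21:00.
Ulrich → UTC: 04:00–05:30, 07:15–07:30, 10:30–12:00.
Beatriz → UTC: 05:15–06:45, 07:45–08:45, 09:30–10:00, 10:30–11:30.
Liang ∩ Ulrich: (none).
Liang ∩ Ulrich ∩ Beatriz: (none).
Windows ≥ 60 min: (none).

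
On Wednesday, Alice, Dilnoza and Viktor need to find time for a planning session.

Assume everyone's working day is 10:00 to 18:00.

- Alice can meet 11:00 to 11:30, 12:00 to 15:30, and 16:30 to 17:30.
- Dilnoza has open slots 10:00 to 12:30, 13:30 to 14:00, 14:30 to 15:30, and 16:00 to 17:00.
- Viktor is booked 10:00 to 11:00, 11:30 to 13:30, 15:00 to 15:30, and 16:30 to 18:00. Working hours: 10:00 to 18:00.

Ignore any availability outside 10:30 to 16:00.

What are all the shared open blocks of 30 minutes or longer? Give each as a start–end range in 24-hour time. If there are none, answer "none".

11:00–11:30, 13:30–14:00, 14:30–15:00

Viktor free within 10:00–18:00: 11:00–11:30, 13:30–15:00, 15:30–16:30.
Alice ∩ Dilnoza: 11:00–11:30, 12:00–12:30, 13:30–14:00, 14:30–15:30, 16:30–17:00.
Alice ∩ Dilnoza ∩ Viktor: 11:00–11:30, 13:30–14:00, 14:30–15:00.
Restricted to 10:30–16:00: 11:00–11:30, 13:30–14:00, 14:30–15:00.
Windows ≥ 30 min: 11:00–11:30, 13:30–14:00, 14:30–15:00.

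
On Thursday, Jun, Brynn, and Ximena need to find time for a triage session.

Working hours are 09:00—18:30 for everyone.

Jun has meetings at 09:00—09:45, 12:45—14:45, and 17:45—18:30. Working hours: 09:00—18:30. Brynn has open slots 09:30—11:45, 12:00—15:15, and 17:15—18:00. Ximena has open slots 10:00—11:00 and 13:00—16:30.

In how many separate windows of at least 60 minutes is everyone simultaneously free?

Jun free within 09:00–18:30: 09:45–12:45, 14:45–17:45.
Jun ∩ Brynn: 09:45–11:45, 12:00–12:45, 14:45–15:15, 17:15–17:45.
Jun ∩ Brynn ∩ Ximena: 10:00–11:00, 14:45–15:15.
Windows ≥ 60 min: 10:00–11:00.
That's 1 window.

1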